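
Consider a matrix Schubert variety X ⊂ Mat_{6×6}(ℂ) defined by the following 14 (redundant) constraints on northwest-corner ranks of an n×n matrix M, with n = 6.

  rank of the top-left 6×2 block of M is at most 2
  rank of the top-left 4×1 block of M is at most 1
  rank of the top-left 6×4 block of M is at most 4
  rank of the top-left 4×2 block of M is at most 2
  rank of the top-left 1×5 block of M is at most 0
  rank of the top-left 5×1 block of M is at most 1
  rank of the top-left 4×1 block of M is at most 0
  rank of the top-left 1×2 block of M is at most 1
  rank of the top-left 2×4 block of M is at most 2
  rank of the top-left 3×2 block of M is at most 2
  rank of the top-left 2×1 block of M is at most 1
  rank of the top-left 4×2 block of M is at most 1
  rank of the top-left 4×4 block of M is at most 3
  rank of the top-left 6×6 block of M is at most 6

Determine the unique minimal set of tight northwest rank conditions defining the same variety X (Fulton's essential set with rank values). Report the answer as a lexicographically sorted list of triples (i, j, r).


Reconstructing r_w from the 14 given conditions:

  i=1: 0 | 0 | 0 | 0 | 0 | 1
  i=2: 0 | 1 | 1 | 1 | 1 | 2
  i=3: 0 | 1 | 2 | 2 | 2 | 3
  i=4: 0 | 1 | 2 | 3 | 3 | 4
  i=5: 1 | 2 | 3 | 4 | 4 | 5
  i=6: 1 | 2 | 3 | 4 | 5 | 6

giving w = (6, 2, 3, 4, 1, 5) via Δ²R.

Fulton essential set (2 of the 8 Rothe cells):

[(1, 5, 0), (4, 1, 0)]


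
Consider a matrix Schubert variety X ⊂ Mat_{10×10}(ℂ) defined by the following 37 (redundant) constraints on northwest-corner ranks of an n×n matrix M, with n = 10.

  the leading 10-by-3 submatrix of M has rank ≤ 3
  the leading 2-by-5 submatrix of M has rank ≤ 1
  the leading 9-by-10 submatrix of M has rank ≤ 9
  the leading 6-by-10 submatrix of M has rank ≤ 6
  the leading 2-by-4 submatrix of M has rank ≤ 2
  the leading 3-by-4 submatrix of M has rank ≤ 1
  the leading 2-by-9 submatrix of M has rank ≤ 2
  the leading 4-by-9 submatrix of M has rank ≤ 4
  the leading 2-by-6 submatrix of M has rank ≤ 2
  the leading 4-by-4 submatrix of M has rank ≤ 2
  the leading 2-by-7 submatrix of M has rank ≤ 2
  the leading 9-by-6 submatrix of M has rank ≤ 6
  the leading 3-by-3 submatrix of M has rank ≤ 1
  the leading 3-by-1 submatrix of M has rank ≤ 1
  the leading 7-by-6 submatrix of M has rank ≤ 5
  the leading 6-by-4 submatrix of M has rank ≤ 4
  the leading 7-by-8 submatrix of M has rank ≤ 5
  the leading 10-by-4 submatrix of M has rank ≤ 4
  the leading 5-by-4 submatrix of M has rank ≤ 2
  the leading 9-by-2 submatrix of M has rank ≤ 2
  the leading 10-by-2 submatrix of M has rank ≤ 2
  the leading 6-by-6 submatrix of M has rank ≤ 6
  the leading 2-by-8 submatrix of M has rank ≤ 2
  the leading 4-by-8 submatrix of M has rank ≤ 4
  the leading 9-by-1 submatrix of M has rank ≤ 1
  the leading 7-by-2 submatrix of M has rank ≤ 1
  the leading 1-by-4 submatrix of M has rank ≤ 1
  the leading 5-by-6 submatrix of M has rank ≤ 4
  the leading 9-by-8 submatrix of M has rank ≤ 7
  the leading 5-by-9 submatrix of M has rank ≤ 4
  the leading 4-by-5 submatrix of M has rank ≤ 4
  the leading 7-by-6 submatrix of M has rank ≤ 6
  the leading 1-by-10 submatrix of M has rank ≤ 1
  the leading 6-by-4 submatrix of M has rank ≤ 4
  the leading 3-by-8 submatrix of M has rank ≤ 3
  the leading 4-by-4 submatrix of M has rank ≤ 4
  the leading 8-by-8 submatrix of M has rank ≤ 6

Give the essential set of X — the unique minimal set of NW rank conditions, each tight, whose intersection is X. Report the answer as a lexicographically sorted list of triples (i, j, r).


The tightest implied rank at each (i,j), from the 37 conditions:

  R[1]: 1 1 1 1 1 1 1 1 1 1
  R[2]: 1 1 1 1 1 2 2 2 2 2
  R[3]: 1 1 1 1 2 3 3 3 3 3
  R[4]: 1 1 2 2 3 4 4 4 4 4
  R[5]: 1 1 2 2 3 4 4 4 4 5
  R[6]: 1 1 2 3 4 5 5 5 5 6
  R[7]: 1 1 2 3 4 5 5 5 6 7
  R[8]: 1 2 3 4 5 6 6 6 7 8
  R[9]: 1 2 3 4 5 6 7 7 8 9
  R[10]: 1 2 3 4 5 6 7 8 9 10

reading off 1-entries of Δ²R: w = (1, 6, 5, 3, 10, 4, 9, 2, 7, 8).

ℓ(w)=17; the 6 essential cells (i,j,r):

[(2, 5, 1), (3, 4, 1), (5, 4, 2), (5, 9, 4), (7, 2, 1), (7, 8, 5)]


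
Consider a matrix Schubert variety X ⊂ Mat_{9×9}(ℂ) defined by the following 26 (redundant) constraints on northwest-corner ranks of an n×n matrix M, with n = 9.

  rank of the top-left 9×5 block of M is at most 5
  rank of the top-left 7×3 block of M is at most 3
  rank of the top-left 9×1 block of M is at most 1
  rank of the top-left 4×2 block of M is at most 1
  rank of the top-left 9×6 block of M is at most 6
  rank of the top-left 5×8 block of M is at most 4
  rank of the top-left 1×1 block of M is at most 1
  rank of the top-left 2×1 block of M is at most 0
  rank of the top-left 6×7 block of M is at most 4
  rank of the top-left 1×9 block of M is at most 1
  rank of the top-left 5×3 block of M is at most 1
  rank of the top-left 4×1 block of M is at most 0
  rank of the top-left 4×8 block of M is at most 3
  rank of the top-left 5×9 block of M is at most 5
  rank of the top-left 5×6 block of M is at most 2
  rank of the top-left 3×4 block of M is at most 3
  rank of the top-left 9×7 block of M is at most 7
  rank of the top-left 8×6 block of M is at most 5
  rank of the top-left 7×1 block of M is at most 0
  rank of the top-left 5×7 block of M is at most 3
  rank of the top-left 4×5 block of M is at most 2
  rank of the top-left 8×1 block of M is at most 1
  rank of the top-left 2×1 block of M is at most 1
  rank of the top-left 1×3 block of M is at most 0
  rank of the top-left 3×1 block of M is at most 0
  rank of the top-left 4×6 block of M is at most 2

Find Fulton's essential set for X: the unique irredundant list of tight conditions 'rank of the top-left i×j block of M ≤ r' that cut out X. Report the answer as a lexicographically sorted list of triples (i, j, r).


Computing R[i][j] = min implied NW-rank bound (n=9, 26 conditions):

  row 1: 0 | 0 | 0 | 1 | 1 | 1 | 1 | 1 | 1
  row 2: 0 | 1 | 1 | 2 | 2 | 2 | 2 | 2 | 2
  row 3: 0 | 1 | 1 | 2 | 2 | 2 | 3 | 3 | 3
  row 4: 0 | 1 | 1 | 2 | 2 | 2 | 3 | 3 | 4
  row 5: 0 | 1 | 1 | 2 | 2 | 2 | 3 | 4 | 5
  row 6: 0 | 1 | 2 | 3 | 3 | 3 | 4 | 5 | 6
  row 7: 0 | 1 | 2 | 3 | 4 | 4 | 5 | 6 | 7
  row 8: 1 | 2 | 3 | 4 | 5 | 5 | 6 | 7 | 8
  row 9: 1 | 2 | 3 | 4 | 5 | 6 | 7 | 8 | 9

second differences of R give the permutation w = (4, 2, 7, 9, 8, 3, 5, 1, 6).

5 SE-corners of the 19-cell Rothe diagram give Ess(w):

[(1, 3, 0), (4, 8, 3), (5, 3, 1), (5, 6, 2), (7, 1, 0)]


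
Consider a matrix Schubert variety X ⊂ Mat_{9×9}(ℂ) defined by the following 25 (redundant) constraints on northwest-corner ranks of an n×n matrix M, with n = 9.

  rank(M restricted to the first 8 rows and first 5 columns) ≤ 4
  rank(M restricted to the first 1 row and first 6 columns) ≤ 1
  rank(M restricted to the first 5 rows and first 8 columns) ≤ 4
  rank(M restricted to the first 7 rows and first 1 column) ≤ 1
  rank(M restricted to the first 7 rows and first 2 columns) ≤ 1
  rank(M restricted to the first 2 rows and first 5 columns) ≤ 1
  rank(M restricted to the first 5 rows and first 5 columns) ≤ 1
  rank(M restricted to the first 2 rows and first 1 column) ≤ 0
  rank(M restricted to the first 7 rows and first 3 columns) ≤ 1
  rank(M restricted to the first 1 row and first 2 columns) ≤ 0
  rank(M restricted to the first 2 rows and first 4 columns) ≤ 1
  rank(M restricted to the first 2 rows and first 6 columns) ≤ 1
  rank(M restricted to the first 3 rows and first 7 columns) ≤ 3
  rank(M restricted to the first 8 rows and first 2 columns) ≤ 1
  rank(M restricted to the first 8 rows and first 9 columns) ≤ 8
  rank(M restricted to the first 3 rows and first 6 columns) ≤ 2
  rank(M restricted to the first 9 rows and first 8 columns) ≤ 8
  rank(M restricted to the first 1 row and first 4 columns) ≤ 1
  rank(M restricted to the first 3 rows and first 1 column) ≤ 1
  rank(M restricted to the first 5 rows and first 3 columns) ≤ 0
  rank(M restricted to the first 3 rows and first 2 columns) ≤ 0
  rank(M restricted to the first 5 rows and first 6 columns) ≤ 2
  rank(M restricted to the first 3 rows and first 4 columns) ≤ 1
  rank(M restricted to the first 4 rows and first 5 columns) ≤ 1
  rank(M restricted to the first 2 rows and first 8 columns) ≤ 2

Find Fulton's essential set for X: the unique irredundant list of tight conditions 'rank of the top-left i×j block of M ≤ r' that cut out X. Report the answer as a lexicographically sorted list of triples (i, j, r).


Recovering R(i,j) via the rank-extension bound from the 25 conditions:

  0  0  0  1  1  1  1  1  1
  0  0  0  1  1  1  2  2  2
  0  0  0  1  1  2  3  3  3
  0  0  0  1  1  2  3  4  4
  0  0  0  1  1  2  3  4  5
  1  1  1  2  2  3  4  5  6
  1  1  1  2  3  4  5  6  7
  1  1  2  3  4  5  6  7  8
  1  2  3  4  5  6  7  8  9

giving w = (4, 7, 6, 8, 9, 1, 5, 3, 2) via Δ²R.

5 SE-corners of the 23-cell Rothe diagram give Ess(w):

[(2, 6, 1), (5, 3, 0), (5, 5, 1), (7, 3, 1), (8, 2, 1)]


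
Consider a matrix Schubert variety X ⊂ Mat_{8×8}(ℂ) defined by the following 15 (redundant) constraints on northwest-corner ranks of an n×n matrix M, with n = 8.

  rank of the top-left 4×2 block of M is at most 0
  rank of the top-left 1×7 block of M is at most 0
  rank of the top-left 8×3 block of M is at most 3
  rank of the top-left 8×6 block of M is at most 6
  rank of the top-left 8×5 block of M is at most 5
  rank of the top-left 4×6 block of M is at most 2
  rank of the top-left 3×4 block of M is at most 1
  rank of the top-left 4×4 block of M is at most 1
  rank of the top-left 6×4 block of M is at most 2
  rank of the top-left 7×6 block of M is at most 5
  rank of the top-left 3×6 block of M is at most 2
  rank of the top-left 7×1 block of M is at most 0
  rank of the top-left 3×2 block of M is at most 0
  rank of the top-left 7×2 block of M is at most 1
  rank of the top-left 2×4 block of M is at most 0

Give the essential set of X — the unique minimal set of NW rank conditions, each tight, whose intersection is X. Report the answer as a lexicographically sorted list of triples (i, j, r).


Rank table r_w(8×8) implied by the 15 constraints:

  R[1]: 0 0 0 0 0 0 0 1
  R[2]: 0 0 0 0 1 1 1 2
  R[3]: 0 0 1 1 2 2 2 3
  R[4]: 0 0 1 1 2 2 3 4
  R[5]: 0 1 2 2 3 3 4 5
  R[6]: 0 1 2 2 3 4 5 6
  R[7]: 0 1 2 3 4 5 6 7
  R[8]: 1 2 3 4 5 6 7 8

so w = (8, 5, 3, 7, 2, 6, 4, 1).

Rothe diagram D(w) (21 cells), 7 SE-corners (essential conditions):

[(1, 7, 0), (2, 4, 0), (4, 2, 0), (4, 4, 1), (4, 6, 2), (6, 4, 2), (7, 1, 0)]


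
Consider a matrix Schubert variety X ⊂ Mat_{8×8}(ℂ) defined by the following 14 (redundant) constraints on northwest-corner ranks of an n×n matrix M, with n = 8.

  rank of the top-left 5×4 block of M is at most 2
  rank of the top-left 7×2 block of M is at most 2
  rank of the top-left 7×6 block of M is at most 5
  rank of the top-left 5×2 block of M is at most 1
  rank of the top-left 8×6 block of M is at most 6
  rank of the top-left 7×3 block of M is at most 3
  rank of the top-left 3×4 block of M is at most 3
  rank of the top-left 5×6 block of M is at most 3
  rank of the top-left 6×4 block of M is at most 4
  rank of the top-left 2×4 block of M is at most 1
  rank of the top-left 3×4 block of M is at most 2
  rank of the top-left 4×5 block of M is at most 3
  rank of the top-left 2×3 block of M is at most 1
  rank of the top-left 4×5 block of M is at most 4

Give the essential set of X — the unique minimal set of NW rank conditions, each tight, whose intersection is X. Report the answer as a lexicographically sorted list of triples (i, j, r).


Reconstructing r_w from the 14 given conditions:

  1 1 1 1 1 1 1 1
  1 1 1 1 2 2 2 2
  1 1 2 2 3 3 3 3
  1 1 2 2 3 3 4 4
  1 1 2 2 3 3 4 5
  1 2 3 3 4 4 5 6
  1 2 3 4 5 5 6 7
  1 2 3 4 5 6 7 8

reading off 1-entries of Δ²R: w = (1, 5, 3, 7, 8, 2, 4, 6).

4 SE-corners of the 10-cell Rothe diagram give Ess(w):

[(2, 4, 1), (5, 2, 1), (5, 4, 2), (5, 6, 3)]


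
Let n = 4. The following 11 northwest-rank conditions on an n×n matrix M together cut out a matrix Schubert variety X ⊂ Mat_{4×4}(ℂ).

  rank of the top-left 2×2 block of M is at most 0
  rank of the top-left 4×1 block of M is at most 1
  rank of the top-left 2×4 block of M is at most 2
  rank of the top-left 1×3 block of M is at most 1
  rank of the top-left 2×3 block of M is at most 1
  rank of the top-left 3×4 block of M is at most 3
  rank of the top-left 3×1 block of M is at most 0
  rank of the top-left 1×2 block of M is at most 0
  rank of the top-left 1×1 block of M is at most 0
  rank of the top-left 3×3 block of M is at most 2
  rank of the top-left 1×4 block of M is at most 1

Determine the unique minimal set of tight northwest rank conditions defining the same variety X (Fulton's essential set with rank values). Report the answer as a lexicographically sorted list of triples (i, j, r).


Recovering R(i,j) via the rank-extension bound from the 11 conditions:

  row 1: 0  0  1  1
  row 2: 0  0  1  2
  row 3: 0  1  2  3
  row 4: 1  2  3  4

the unique w with this rank table is (3, 4, 2, 1).

D(w) has 5 cells with 2 SE-corners; essential set:

[(2, 2, 0), (3, 1, 0)]


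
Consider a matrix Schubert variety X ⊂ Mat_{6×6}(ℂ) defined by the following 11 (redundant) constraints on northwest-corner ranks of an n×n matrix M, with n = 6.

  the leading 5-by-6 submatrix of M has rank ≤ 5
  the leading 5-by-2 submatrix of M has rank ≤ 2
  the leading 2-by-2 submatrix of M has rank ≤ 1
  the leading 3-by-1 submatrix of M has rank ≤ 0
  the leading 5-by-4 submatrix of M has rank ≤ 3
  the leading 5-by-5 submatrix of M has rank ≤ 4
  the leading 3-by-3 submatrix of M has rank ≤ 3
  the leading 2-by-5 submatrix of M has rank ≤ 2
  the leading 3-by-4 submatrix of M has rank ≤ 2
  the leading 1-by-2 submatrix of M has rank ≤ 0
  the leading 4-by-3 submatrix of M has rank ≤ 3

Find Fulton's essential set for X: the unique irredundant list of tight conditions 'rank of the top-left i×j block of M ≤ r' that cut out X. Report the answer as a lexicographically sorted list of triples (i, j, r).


The tightest implied rank at each (i,j), from the 11 conditions:

  R[1]: 0 0 1 1 1 1
  R[2]: 0 1 2 2 2 2
  R[3]: 0 1 2 2 3 3
  R[4]: 1 2 3 3 4 4
  R[5]: 1 2 3 3 4 5
  R[6]: 1 2 3 4 5 6

second differences of R give the permutation w = (3, 2, 5, 1, 6, 4).

4 SE-corners of the 6-cell Rothe diagram give Ess(w):

[(1, 2, 0), (3, 1, 0), (3, 4, 2), (5, 4, 3)]


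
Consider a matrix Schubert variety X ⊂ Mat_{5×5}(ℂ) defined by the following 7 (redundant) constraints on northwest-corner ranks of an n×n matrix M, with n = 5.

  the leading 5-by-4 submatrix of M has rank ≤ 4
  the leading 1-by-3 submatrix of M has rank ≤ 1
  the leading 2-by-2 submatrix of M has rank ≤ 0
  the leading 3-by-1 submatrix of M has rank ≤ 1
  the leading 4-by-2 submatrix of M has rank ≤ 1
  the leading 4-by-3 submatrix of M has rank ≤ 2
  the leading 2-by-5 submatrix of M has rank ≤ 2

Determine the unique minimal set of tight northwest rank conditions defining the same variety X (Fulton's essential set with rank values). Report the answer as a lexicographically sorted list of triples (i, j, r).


Rank table r_w(5×5) implied by the 7 constraints:

  R[1]: 0, 0, 1, 1, 1
  R[2]: 0, 0, 1, 2, 2
  R[3]: 1, 1, 2, 3, 3
  R[4]: 1, 1, 2, 3, 4
  R[5]: 1, 2, 3, 4, 5

the unique w with this rank table is (3, 4, 1, 5, 2).

ℓ(w)=5; the 2 essential cells (i,j,r):

[(2, 2, 0), (4, 2, 1)]


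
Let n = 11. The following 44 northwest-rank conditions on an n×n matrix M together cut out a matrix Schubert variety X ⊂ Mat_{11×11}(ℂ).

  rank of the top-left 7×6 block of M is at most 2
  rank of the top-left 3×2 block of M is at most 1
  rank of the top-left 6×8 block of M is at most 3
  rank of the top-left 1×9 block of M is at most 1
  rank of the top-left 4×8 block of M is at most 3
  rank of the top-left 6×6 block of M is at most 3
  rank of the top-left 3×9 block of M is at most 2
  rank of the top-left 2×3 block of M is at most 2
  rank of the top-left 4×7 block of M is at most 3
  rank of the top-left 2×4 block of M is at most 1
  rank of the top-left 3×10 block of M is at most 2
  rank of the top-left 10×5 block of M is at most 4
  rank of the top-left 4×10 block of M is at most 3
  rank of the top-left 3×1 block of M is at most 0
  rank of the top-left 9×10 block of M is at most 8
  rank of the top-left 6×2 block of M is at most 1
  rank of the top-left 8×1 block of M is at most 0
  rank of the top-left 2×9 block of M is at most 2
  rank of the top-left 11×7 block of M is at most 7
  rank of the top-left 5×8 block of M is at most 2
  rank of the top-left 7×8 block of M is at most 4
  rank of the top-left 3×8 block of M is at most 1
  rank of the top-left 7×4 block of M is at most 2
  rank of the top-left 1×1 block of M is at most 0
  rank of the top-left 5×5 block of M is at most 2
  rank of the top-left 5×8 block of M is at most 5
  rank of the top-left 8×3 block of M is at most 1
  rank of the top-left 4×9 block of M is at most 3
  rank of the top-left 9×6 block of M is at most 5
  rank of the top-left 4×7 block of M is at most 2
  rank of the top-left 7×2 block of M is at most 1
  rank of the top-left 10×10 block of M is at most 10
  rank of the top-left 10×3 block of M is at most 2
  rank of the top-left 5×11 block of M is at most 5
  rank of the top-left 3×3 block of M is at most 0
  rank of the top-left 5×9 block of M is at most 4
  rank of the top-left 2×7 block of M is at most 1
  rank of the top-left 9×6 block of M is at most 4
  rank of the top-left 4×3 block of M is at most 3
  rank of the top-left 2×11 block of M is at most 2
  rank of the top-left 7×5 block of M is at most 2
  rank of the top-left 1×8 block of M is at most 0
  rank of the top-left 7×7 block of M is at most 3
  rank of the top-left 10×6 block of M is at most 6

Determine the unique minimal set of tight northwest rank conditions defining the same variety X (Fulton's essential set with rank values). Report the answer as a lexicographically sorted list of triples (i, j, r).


Reconstructing r_w from the 44 given conditions:

  R[1]: 0 | 0 | 0 | 0 | 0 | 0 | 0 | 0 | 1 | 1 | 1
  R[2]: 0 | 0 | 0 | 1 | 1 | 1 | 1 | 1 | 2 | 2 | 2
  R[3]: 0 | 0 | 0 | 1 | 1 | 1 | 1 | 1 | 2 | 2 | 3
  R[4]: 0 | 1 | 1 | 2 | 2 | 2 | 2 | 2 | 3 | 3 | 4
  R[5]: 0 | 1 | 1 | 2 | 2 | 2 | 2 | 2 | 3 | 4 | 5
  R[6]: 0 | 1 | 1 | 2 | 2 | 2 | 3 | 3 | 4 | 5 | 6
  R[7]: 0 | 1 | 1 | 2 | 2 | 2 | 3 | 4 | 5 | 6 | 7
  R[8]: 0 | 1 | 1 | 2 | 3 | 3 | 4 | 5 | 6 | 7 | 8
  R[9]: 1 | 2 | 2 | 3 | 4 | 4 | 5 | 6 | 7 | 8 | 9
  R[10]: 1 | 2 | 2 | 3 | 4 | 5 | 6 | 7 | 8 | 9 | 10
  R[11]: 1 | 2 | 3 | 4 | 5 | 6 | 7 | 8 | 9 | 10 | 11

giving w = (9, 4, 11, 2, 10, 7, 8, 5, 1, 6, 3) via Δ²R.

|D(w)|=37, |Ess(w)|=9:

[(1, 8, 0), (3, 3, 0), (3, 8, 1), (3, 10, 2), (5, 8, 2), (7, 6, 2), (8, 1, 0), (8, 3, 1), (10, 3, 2)]


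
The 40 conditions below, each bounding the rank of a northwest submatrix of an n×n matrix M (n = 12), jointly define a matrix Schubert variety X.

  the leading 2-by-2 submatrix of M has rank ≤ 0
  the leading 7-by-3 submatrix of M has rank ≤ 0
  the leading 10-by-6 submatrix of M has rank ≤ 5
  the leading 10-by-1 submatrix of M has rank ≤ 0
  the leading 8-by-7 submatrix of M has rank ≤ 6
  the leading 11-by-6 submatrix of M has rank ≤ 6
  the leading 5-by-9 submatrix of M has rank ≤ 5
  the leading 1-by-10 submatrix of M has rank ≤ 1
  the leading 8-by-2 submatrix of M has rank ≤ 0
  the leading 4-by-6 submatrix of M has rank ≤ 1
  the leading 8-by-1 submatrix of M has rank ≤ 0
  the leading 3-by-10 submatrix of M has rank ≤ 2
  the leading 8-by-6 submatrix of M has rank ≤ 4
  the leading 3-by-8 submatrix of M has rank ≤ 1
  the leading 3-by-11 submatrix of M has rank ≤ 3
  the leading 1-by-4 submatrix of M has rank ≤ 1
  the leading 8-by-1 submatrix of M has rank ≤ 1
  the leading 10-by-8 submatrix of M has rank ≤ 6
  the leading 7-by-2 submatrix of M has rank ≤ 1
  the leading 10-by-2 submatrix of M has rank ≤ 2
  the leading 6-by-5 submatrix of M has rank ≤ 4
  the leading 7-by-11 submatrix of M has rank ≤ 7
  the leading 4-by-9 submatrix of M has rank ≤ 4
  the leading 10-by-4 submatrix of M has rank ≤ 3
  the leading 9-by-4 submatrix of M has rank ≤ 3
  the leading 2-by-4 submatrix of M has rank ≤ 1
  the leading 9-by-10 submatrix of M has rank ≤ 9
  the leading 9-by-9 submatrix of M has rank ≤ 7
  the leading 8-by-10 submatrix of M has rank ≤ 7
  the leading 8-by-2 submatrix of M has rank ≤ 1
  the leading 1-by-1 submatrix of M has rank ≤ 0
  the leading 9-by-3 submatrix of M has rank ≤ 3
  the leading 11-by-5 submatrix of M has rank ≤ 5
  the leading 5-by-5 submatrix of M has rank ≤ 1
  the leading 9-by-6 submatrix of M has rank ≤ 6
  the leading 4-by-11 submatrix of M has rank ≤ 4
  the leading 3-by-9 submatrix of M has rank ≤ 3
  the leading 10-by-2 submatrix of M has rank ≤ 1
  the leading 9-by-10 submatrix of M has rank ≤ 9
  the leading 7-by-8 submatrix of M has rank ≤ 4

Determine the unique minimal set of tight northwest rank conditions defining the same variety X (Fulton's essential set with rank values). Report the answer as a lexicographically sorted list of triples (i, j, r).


The tightest implied rank at each (i,j), from the 40 conditions:

  i=1: 0 | 0 | 0 | 1 | 1 | 1 | 1 | 1 | 1 | 1 | 1 | 1
  i=2: 0 | 0 | 0 | 1 | 1 | 1 | 1 | 1 | 2 | 2 | 2 | 2
  i=3: 0 | 0 | 0 | 1 | 1 | 1 | 1 | 1 | 2 | 2 | 3 | 3
  i=4: 0 | 0 | 0 | 1 | 1 | 1 | 2 | 2 | 3 | 3 | 4 | 4
  i=5: 0 | 0 | 0 | 1 | 1 | 2 | 3 | 3 | 4 | 4 | 5 | 5
  i=6: 0 | 0 | 0 | 1 | 2 | 3 | 4 | 4 | 5 | 5 | 6 | 6
  i=7: 0 | 0 | 0 | 1 | 2 | 3 | 4 | 4 | 5 | 6 | 7 | 7
  i=8: 0 | 0 | 1 | 2 | 3 | 4 | 5 | 5 | 6 | 7 | 8 | 8
  i=9: 0 | 1 | 2 | 3 | 4 | 5 | 6 | 6 | 7 | 8 | 9 | 9
  i=10: 0 | 1 | 2 | 3 | 4 | 5 | 6 | 6 | 7 | 8 | 9 | 10
  i=11: 1 | 2 | 3 | 4 | 5 | 6 | 7 | 7 | 8 | 9 | 10 | 11
  i=12: 1 | 2 | 3 | 4 | 5 | 6 | 7 | 8 | 9 | 10 | 11 | 12

reading off 1-entries of Δ²R: w = (4, 9, 11, 7, 6, 5, 10, 3, 2, 12, 1, 8).

D(w) has 39 cells with 9 SE-corners; essential set:

[(3, 8, 1), (3, 10, 2), (4, 6, 1), (5, 5, 1), (7, 3, 0), (7, 8, 4), (8, 2, 0), (10, 1, 0), (10, 8, 6)]


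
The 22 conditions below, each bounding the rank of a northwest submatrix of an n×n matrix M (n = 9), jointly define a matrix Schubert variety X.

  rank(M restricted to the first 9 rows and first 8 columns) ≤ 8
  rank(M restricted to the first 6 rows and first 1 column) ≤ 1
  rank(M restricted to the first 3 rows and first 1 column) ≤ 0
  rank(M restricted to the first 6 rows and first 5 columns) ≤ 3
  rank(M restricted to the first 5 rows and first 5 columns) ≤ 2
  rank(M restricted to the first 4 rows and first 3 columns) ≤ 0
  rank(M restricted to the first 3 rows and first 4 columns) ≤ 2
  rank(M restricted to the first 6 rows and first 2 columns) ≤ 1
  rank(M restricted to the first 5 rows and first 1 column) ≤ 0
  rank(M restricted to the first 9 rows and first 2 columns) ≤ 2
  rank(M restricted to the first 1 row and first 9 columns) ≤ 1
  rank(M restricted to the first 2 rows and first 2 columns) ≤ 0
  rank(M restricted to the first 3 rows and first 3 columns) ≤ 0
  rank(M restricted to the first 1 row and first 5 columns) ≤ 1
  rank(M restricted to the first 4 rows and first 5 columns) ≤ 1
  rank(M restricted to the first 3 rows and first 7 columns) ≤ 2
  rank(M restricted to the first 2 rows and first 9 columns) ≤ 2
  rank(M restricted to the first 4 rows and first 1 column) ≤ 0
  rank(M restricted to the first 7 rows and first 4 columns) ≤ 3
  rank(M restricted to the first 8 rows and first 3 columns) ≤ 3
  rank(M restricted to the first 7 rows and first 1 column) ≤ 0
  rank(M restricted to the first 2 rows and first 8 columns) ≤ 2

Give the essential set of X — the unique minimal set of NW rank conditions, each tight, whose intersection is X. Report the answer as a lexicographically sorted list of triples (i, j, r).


Recovering R(i,j) via the rank-extension bound from the 22 conditions:

  0 | 0 | 0 | 1 | 1 | 1 | 1 | 1 | 1
  0 | 0 | 0 | 1 | 1 | 2 | 2 | 2 | 2
  0 | 0 | 0 | 1 | 1 | 2 | 2 | 3 | 3
  0 | 0 | 0 | 1 | 1 | 2 | 3 | 4 | 4
  0 | 1 | 1 | 2 | 2 | 3 | 4 | 5 | 5
  0 | 1 | 2 | 3 | 3 | 4 | 5 | 6 | 6
  0 | 1 | 2 | 3 | 4 | 5 | 6 | 7 | 7
  1 | 2 | 3 | 4 | 5 | 6 | 7 | 8 | 8
  1 | 2 | 3 | 4 | 5 | 6 | 7 | 8 | 9

giving w = (4, 6, 8, 7, 2, 3, 5, 1, 9) via Δ²R.

ℓ(w)=19; the 4 essential cells (i,j,r):

[(3, 7, 2), (4, 3, 0), (4, 5, 1), (7, 1, 0)]


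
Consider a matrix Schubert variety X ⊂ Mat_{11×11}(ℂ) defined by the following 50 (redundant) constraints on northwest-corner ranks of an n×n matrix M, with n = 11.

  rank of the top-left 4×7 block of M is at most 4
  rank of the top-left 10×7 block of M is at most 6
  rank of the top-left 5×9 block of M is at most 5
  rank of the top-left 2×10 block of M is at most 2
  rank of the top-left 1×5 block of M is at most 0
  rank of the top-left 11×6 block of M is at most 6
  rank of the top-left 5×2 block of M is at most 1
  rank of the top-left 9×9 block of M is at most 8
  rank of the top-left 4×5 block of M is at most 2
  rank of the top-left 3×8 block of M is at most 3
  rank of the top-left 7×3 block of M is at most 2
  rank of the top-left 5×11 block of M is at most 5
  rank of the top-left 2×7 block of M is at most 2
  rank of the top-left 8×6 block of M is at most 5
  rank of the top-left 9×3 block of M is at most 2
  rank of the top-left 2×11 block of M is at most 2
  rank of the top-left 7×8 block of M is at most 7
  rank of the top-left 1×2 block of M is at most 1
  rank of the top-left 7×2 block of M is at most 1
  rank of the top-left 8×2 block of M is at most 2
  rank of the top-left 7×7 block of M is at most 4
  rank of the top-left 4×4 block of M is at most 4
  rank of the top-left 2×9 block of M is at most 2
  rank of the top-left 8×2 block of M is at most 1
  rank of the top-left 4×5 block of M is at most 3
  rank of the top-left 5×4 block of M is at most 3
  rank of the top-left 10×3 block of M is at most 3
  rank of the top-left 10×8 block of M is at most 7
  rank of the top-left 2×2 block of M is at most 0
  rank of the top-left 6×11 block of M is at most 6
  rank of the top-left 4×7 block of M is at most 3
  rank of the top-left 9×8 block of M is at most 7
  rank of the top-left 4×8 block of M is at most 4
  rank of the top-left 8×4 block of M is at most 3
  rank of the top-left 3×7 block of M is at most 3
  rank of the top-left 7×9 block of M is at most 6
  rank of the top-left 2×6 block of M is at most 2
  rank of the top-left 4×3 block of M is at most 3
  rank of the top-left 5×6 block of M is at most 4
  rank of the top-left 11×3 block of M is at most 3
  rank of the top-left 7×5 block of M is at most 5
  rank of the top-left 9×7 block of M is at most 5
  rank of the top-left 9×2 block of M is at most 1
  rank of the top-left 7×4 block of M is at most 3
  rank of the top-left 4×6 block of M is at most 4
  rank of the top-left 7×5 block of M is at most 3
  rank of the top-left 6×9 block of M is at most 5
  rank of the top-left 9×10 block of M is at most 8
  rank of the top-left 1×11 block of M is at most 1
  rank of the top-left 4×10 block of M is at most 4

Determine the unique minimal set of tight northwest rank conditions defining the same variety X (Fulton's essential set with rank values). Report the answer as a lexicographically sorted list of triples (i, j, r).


Computing R[i][j] = min implied NW-rank bound (n=11, 50 conditions):

  row 1: 0, 0, 0, 0, 0, 1, 1, 1, 1, 1, 1
  row 2: 0, 0, 1, 1, 1, 2, 2, 2, 2, 2, 2
  row 3: 1, 1, 2, 2, 2, 3, 3, 3, 3, 3, 3
  row 4: 1, 1, 2, 2, 2, 3, 3, 4, 4, 4, 4
  row 5: 1, 1, 2, 3, 3, 4, 4, 5, 5, 5, 5
  row 6: 1, 1, 2, 3, 3, 4, 4, 5, 5, 6, 6
  row 7: 1, 1, 2, 3, 3, 4, 4, 5, 6, 7, 7
  row 8: 1, 1, 2, 3, 4, 5, 5, 6, 7, 8, 8
  row 9: 1, 1, 2, 3, 4, 5, 5, 6, 7, 8, 9
  row 10: 1, 2, 3, 4, 5, 6, 6, 7, 8, 9, 10
  row 11: 1, 2, 3, 4, 5, 6, 7, 8, 9, 10, 11

so w = (6, 3, 1, 8, 4, 10, 9, 5, 11, 2, 7).

Rothe diagram D(w) (22 cells), 9 SE-corners (essential conditions):

[(1, 5, 0), (2, 2, 0), (4, 5, 2), (4, 7, 3), (6, 9, 5), (7, 5, 3), (7, 7, 4), (9, 2, 1), (9, 7, 5)]


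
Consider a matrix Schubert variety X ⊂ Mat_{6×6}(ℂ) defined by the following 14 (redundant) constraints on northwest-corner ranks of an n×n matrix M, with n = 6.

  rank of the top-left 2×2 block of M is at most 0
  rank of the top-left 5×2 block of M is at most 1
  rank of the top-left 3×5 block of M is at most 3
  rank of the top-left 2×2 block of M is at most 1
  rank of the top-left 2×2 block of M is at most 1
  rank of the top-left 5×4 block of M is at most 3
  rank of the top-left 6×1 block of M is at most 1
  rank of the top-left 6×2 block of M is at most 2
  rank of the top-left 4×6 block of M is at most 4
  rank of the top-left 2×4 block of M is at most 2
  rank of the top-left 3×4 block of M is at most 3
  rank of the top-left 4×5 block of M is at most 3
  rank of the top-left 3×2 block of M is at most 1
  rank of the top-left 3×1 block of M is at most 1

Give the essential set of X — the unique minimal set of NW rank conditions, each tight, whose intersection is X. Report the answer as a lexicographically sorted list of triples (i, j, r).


Recovering R(i,j) via the rank-extension bound from the 14 conditions:

  row 1: 0 0 1 1 1 1
  row 2: 0 0 1 2 2 2
  row 3: 1 1 2 3 3 3
  row 4: 1 1 2 3 3 4
  row 5: 1 1 2 3 4 5
  row 6: 1 2 3 4 5 6

so w = (3, 4, 1, 6, 5, 2).

Rothe diagram D(w) (7 cells), 3 SE-corners (essential conditions):

[(2, 2, 0), (4, 5, 3), (5, 2, 1)]


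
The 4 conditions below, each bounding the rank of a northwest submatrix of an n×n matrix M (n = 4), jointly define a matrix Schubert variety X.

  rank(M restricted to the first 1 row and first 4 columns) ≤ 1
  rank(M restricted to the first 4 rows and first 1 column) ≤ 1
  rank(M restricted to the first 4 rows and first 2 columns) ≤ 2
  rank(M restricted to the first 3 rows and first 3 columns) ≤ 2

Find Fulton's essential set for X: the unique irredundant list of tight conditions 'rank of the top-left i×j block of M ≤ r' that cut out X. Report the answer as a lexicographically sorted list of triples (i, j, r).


Rank table r_w(4×4) implied by the 4 constraints:

  1, 1, 1, 1
  1, 2, 2, 2
  1, 2, 2, 3
  1, 2, 3, 4

reading off 1-entries of Δ²R: w = (1, 2, 4, 3).

Fulton essential set (the sole Rothe cell):

[(3, 3, 2)]


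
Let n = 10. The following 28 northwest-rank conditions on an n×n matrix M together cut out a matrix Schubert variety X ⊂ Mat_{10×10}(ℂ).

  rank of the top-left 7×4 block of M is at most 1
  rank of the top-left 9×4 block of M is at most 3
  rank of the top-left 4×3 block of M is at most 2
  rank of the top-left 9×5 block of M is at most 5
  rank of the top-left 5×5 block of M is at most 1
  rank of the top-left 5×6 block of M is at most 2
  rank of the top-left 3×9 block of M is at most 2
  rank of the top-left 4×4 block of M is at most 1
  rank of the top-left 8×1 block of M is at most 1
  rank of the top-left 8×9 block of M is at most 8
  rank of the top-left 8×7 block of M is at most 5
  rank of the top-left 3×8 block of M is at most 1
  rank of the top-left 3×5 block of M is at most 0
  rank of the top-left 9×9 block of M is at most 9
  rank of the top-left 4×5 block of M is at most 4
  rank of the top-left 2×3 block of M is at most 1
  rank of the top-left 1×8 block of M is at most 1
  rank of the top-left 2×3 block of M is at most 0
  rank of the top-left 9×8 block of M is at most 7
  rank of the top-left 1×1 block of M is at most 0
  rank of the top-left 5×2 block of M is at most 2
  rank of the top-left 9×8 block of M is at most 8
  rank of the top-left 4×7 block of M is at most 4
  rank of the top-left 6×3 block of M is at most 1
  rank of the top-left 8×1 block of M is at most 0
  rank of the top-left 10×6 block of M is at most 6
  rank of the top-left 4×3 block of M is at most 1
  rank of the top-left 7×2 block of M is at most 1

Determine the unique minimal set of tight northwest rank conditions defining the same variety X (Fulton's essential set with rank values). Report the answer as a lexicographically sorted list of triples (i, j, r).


Computing R[i][j] = min implied NW-rank bound (n=10, 28 conditions):

  row 1: 0  0  0  0  0  1  1  1  1  1
  row 2: 0  0  0  0  0  1  1  1  2  2
  row 3: 0  0  0  0  0  1  1  1  2  3
  row 4: 0  1  1  1  1  2  2  2  3  4
  row 5: 0  1  1  1  1  2  3  3  4  5
  row 6: 0  1  1  1  2  3  4  4  5  6
  row 7: 0  1  1  1  2  3  4  5  6  7
  row 8: 0  1  2  2  3  4  5  6  7  8
  row 9: 1  2  3  3  4  5  6  7  8  9
  row 10: 1  2  3  4  5  6  7  8  9  10

so w = (6, 9, 10, 2, 7, 5, 8, 3, 1, 4).

Rothe diagram D(w) (31 cells), 5 SE-corners (essential conditions):

[(3, 5, 0), (3, 8, 1), (5, 5, 1), (7, 4, 1), (8, 1, 0)]


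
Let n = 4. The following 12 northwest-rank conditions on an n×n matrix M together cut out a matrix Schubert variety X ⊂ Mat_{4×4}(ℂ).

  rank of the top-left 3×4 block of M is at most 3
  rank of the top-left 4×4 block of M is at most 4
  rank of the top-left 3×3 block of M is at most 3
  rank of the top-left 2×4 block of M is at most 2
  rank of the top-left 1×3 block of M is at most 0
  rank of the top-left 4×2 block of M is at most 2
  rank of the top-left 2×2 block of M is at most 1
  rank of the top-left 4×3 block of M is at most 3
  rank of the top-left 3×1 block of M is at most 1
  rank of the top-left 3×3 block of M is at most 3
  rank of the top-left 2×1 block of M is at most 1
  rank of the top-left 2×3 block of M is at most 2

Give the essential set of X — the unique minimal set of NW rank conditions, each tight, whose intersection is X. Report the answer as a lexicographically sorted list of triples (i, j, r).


The tightest implied rank at each (i,j), from the 12 conditions:

  i=1: 0 | 0 | 0 | 1
  i=2: 1 | 1 | 1 | 2
  i=3: 1 | 2 | 2 | 3
  i=4: 1 | 2 | 3 | 4

second differences of R give the permutation w = (4, 1, 2, 3).

1 SE-corner of the 3-cell Rothe diagram gives Ess(w):

[(1, 3, 0)]


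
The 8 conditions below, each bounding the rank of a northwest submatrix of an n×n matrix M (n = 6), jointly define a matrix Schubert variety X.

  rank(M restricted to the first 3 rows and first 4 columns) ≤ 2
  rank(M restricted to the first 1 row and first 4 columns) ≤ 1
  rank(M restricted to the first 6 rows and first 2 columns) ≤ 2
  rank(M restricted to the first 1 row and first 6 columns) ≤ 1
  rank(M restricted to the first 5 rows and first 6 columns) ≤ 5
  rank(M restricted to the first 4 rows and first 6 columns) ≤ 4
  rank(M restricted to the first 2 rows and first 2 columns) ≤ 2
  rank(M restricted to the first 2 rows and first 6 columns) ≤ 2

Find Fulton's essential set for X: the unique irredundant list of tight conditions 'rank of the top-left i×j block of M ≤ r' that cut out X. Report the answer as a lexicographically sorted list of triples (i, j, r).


Recovering R(i,j) via the rank-extension bound from the 8 conditions:

  R[1]: 1 1 1 1 1 1
  R[2]: 1 2 2 2 2 2
  R[3]: 1 2 2 2 3 3
  R[4]: 1 2 3 3 4 4
  R[5]: 1 2 3 4 5 5
  R[6]: 1 2 3 4 5 6

second differences of R give the permutation w = (1, 2, 5, 3, 4, 6).

D(w) has 2 cells with 1 SE-corner; essential set:

[(3, 4, 2)]


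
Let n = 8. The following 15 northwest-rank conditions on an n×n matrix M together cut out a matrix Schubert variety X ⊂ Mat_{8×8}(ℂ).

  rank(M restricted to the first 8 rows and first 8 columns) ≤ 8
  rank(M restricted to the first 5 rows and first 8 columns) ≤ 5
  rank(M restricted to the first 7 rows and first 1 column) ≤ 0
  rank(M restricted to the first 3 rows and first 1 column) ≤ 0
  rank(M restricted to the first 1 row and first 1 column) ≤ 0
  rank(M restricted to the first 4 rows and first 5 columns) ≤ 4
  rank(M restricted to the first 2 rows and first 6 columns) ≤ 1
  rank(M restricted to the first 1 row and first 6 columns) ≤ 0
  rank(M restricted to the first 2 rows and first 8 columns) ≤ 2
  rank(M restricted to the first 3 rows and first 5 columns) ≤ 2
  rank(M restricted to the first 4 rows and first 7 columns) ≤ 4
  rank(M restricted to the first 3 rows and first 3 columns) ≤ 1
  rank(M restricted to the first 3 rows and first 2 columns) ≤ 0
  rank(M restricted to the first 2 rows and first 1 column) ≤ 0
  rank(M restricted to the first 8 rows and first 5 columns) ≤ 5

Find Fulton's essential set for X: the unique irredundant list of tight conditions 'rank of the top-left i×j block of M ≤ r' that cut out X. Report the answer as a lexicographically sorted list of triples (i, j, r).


Reconstructing r_w from the 15 given conditions:

  row 1: 0 | 0 | 0 | 0 | 0 | 0 | 1 | 1
  row 2: 0 | 0 | 1 | 1 | 1 | 1 | 2 | 2
  row 3: 0 | 0 | 1 | 2 | 2 | 2 | 3 | 3
  row 4: 0 | 1 | 2 | 3 | 3 | 3 | 4 | 4
  row 5: 0 | 1 | 2 | 3 | 4 | 4 | 5 | 5
  row 6: 0 | 1 | 2 | 3 | 4 | 5 | 6 | 6
  row 7: 0 | 1 | 2 | 3 | 4 | 5 | 6 | 7
  row 8: 1 | 2 | 3 | 4 | 5 | 6 | 7 | 8

hence w(1..8) = (7, 3, 4, 2, 5, 6, 8, 1).

ℓ(w)=14; the 3 essential cells (i,j,r):

[(1, 6, 0), (3, 2, 0), (7, 1, 0)]


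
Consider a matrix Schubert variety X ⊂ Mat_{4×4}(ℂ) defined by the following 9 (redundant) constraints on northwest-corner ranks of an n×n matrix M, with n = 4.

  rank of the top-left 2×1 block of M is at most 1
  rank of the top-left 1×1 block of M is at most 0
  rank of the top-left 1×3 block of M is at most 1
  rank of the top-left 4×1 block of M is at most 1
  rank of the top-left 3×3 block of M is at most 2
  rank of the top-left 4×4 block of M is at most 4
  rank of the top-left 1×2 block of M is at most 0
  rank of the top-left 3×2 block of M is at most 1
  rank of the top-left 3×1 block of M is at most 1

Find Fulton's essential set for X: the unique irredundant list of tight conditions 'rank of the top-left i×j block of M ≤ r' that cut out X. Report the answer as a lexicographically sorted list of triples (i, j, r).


Reconstructing r_w from the 9 given conditions:

  0  0  1  1
  1  1  2  2
  1  1  2  3
  1  2  3  4

reading off 1-entries of Δ²R: w = (3, 1, 4, 2).

2 SE-corners of the 3-cell Rothe diagram give Ess(w):

[(1, 2, 0), (3, 2, 1)]


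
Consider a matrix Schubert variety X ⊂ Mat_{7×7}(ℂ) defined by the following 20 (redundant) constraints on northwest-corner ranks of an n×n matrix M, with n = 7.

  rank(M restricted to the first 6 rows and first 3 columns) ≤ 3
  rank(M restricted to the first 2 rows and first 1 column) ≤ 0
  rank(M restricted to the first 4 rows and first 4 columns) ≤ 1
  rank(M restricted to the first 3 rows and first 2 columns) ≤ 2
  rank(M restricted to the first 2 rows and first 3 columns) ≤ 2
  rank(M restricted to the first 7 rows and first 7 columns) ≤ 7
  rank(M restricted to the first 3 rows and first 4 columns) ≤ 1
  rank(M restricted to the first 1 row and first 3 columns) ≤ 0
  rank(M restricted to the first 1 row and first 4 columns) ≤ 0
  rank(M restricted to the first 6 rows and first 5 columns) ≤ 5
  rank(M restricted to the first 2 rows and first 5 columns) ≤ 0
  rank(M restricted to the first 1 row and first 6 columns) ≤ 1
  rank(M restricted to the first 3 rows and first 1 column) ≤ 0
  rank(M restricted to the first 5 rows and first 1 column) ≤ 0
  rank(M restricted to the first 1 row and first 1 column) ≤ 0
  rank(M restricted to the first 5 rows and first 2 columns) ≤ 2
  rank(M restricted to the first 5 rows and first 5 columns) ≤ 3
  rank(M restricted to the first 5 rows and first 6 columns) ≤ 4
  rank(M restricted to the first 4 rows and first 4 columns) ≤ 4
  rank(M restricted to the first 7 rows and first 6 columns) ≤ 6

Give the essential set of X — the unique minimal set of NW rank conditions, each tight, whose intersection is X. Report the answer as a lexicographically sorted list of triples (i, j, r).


Recovering R(i,j) via the rank-extension bound from the 20 conditions:

  i=1: 0, 0, 0, 0, 0, 1, 1
  i=2: 0, 0, 0, 0, 0, 1, 2
  i=3: 0, 1, 1, 1, 1, 2, 3
  i=4: 0, 1, 1, 1, 2, 3, 4
  i=5: 0, 1, 2, 2, 3, 4, 5
  i=6: 1, 2, 3, 3, 4, 5, 6
  i=7: 1, 2, 3, 4, 5, 6, 7

reading off 1-entries of Δ²R: w = (6, 7, 2, 5, 3, 1, 4).

D(w) has 15 cells with 3 SE-corners; essential set:

[(2, 5, 0), (4, 4, 1), (5, 1, 0)]
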